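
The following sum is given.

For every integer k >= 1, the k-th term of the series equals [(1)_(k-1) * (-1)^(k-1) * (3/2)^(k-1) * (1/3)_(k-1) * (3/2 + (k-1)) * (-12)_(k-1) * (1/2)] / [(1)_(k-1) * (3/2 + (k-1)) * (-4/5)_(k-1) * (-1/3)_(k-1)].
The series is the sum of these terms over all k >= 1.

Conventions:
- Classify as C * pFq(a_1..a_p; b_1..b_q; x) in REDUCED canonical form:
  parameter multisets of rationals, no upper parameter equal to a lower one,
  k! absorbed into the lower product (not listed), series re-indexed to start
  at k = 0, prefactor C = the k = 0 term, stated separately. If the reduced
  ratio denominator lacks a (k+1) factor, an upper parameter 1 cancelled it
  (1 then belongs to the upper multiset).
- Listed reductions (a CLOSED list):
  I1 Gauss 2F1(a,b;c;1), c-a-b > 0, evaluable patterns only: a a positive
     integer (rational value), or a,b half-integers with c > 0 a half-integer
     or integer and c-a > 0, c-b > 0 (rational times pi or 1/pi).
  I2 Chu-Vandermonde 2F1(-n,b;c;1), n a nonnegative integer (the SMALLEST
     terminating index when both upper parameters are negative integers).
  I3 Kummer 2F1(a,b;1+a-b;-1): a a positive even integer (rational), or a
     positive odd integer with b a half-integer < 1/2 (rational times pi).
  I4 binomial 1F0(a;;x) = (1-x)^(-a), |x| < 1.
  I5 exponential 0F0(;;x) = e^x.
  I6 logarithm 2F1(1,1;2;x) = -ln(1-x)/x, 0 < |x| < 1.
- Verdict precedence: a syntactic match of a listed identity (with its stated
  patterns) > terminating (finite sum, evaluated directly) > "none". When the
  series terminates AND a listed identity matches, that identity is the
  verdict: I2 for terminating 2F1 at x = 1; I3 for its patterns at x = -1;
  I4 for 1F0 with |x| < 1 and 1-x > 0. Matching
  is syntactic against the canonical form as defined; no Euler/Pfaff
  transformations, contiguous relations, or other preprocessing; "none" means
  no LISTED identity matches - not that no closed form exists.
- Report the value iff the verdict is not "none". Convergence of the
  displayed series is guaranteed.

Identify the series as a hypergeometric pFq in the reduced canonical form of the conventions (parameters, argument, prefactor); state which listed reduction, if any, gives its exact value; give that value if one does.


At argument -3/2: a 3F2 with upper {-12, 1/3, 1}, lower {-4/5, -1/3}, scaled by C = 1/2. Verdict: terminating. (-12)_k vanishes past k = 12, leaving a 13-term sum, computed directly. Value: 100098428621916236261093/3106448155672576.

The tell: t_0 being 1/2, the (-1)^k factor (C = 1/2) folds into the argument's sign.
Term ratio: r(k) = (-3/2) * (k-12) (k+1/3) (k+1) / [(k-4/5) (k-1/3) (k+1)] - rational in k, leading ratio (-3/2); with t_0 = 1/2, classification follows.


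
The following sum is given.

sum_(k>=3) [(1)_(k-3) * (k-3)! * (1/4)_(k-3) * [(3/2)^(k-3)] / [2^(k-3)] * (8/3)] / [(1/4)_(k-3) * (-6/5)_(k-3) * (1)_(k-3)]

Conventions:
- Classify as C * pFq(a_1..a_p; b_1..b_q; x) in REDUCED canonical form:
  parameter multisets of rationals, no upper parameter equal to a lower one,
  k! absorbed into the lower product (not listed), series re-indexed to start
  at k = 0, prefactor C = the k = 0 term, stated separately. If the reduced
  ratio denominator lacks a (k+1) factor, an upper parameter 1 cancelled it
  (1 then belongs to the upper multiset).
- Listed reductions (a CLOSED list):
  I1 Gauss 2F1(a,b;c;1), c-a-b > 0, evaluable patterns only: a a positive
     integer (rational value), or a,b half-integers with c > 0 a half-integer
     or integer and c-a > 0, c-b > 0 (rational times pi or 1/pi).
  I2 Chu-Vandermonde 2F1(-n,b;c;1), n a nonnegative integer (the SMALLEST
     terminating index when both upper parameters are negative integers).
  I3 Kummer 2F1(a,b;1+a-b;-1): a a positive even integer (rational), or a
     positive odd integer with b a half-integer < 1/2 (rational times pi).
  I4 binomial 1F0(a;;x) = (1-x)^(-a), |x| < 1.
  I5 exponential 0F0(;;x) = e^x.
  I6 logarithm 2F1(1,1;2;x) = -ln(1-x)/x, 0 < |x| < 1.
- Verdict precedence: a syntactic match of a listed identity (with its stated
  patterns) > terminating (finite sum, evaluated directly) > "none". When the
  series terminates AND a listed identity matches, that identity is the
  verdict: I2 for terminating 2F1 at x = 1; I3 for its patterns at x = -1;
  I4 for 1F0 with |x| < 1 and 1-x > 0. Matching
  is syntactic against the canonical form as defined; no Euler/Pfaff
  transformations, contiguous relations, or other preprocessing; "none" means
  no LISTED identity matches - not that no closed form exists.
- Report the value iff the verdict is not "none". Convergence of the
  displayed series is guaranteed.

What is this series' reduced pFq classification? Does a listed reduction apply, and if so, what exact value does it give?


Canonical form: C = 8/3 times 2F1 with upper {1, 1}, lower {-6/5}, x = 3/4. Verdict: no listed reduction: x = 3/4 and upper {1, 1} fail every I1-I6 pattern.

The tell: t_0 being 8/3, the factorial ratio (C = 8/3) (k+a-1)!/(a-1)! is a rising factorial (a)_k.
Step ratio: r(k) = (3/4) * (k+1) (k+1) / [(k-6/5) (k+1)] - poly over poly, x = (3/4) from leading terms; C = 8/3 at k = 0.


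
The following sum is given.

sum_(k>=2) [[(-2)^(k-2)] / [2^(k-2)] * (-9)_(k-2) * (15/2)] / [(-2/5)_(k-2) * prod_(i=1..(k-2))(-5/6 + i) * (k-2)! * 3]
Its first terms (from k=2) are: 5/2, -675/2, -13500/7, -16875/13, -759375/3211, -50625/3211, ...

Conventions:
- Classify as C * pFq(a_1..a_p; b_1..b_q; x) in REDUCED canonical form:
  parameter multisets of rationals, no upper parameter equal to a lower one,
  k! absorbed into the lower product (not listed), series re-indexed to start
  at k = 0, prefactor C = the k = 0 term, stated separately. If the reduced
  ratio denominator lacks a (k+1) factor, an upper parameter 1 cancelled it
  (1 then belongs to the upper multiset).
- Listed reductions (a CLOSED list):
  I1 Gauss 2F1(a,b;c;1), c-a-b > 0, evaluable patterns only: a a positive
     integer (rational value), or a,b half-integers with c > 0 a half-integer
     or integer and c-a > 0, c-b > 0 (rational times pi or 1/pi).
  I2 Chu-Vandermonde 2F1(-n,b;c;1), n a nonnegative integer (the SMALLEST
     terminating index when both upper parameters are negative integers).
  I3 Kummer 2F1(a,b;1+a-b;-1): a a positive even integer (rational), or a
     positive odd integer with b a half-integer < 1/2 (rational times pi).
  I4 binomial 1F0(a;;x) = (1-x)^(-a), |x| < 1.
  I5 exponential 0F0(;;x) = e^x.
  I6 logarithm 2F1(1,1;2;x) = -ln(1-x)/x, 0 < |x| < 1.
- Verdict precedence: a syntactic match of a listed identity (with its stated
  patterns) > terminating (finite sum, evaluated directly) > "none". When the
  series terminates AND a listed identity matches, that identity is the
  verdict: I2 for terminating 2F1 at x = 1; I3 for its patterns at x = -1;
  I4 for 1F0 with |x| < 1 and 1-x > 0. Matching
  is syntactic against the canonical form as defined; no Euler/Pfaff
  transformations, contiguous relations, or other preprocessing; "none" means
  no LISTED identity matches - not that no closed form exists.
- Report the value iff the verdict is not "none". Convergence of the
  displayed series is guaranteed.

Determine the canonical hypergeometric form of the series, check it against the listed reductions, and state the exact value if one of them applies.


The tell: with t_0 = 5/2, the two k-th powers (C = 5/2) combine into one argument.
Adjacent-term ratio: r(k) = (-1) * (k-9) / [(k-2/5) (k+1/6) (k+1)] ; factor over Q: parameters, x = (-1), and C = 5/2.

This is 5/2 * 1F2(-9; -2/5, 1/6; -1) in reduced canonical form. Verdict: terminating - the sum ends at index 9 because -9 is a negative integer; exact evaluation follows. Exact value: -303131884369282090/79471356343379.


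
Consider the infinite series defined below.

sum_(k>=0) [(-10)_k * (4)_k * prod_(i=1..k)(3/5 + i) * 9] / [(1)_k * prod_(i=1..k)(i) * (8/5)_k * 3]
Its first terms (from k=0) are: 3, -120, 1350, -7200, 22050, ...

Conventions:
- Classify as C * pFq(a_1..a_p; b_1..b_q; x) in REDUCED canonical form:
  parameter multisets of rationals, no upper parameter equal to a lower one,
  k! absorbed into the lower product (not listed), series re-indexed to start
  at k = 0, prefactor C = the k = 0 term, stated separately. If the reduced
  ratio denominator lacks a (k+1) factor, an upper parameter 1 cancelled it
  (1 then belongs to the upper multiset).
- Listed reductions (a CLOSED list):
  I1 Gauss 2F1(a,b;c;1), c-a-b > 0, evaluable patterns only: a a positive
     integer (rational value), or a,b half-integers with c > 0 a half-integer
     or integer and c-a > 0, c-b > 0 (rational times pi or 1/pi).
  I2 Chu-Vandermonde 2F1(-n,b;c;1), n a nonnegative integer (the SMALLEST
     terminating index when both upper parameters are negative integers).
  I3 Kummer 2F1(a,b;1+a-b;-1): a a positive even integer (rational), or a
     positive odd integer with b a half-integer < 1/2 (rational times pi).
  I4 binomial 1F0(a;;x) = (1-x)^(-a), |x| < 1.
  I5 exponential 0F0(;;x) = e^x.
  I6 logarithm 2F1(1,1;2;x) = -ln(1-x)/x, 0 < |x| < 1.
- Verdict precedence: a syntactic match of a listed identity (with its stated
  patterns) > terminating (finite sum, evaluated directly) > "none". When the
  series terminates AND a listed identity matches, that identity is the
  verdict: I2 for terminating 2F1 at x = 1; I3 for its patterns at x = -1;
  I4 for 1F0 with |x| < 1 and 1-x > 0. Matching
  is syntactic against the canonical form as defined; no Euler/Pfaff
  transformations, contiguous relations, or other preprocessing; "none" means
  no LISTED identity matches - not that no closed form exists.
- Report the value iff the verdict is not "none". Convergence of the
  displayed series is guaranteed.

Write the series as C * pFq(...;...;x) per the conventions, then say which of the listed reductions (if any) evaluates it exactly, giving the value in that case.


x = 1 here; the reduced form reads 2F1, upper {-10, 4}, lower {1}, C = 3. Verdict: Chu-Vandermonde (I2) fires (terminating 2F1 at x = 1 with n = 10, b = 4, c = 1). Its exact value is 0.

The tell: with t_0 = 3, the parameter 8/5 appears in both the upper and lower lists and cancels.
Consecutive-term ratio: r(k) = 1 * (k-10) (k+4) / [(k+1) (k+1)] - rational in k, leading ratio 1; with t_0 = 3, classification follows.


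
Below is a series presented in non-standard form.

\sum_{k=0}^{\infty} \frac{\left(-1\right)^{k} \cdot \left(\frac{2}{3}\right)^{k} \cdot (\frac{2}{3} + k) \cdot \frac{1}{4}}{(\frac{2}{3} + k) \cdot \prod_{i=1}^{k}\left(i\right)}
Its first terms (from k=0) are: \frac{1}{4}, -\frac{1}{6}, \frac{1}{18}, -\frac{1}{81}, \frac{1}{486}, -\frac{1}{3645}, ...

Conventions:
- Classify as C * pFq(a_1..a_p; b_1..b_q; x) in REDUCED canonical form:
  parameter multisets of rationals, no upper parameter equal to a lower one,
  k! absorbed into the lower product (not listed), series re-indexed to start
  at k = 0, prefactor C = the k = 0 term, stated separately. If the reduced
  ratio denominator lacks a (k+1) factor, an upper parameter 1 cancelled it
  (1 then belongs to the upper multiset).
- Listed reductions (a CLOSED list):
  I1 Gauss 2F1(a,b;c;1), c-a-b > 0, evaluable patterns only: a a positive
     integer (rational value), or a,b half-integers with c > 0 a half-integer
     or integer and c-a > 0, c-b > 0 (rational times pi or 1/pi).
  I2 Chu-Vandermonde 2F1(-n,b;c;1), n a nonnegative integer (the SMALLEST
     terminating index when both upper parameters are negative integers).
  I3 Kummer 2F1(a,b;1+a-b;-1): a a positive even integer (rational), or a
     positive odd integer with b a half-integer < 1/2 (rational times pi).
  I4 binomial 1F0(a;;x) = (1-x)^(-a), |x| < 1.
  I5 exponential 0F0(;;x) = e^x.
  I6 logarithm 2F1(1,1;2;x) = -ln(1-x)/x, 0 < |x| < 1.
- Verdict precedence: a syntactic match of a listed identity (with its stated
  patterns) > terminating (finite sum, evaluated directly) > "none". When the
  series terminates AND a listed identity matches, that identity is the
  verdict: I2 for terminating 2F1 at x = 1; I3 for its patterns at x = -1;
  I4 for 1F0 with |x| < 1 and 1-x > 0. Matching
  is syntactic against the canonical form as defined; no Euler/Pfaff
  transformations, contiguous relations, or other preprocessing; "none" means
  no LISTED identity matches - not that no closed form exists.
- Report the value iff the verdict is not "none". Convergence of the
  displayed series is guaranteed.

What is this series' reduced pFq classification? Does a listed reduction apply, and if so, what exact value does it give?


Classification (C = \frac{1}{4}): 0F0 with upper {-}, lower {-}, argument x = -\frac{2}{3}. Verdict: exponential (I5) applies (the 0F0 exponential series at x = -\frac{2}{3}). Sum: \frac{1}{4} \cdot e^{-\frac{2}{3}}.

First insight: with t_0 = \frac{1}{4}, the (-1)^k factor (C = 1/4, x = -2/3) folds into the argument's sign.
Step ratio: r(k) = -\frac{2}{3} * 1 / [(k+1)] - poly over poly, x = -\frac{2}{3} from leading terms; C = \frac{1}{4} at k = 0.


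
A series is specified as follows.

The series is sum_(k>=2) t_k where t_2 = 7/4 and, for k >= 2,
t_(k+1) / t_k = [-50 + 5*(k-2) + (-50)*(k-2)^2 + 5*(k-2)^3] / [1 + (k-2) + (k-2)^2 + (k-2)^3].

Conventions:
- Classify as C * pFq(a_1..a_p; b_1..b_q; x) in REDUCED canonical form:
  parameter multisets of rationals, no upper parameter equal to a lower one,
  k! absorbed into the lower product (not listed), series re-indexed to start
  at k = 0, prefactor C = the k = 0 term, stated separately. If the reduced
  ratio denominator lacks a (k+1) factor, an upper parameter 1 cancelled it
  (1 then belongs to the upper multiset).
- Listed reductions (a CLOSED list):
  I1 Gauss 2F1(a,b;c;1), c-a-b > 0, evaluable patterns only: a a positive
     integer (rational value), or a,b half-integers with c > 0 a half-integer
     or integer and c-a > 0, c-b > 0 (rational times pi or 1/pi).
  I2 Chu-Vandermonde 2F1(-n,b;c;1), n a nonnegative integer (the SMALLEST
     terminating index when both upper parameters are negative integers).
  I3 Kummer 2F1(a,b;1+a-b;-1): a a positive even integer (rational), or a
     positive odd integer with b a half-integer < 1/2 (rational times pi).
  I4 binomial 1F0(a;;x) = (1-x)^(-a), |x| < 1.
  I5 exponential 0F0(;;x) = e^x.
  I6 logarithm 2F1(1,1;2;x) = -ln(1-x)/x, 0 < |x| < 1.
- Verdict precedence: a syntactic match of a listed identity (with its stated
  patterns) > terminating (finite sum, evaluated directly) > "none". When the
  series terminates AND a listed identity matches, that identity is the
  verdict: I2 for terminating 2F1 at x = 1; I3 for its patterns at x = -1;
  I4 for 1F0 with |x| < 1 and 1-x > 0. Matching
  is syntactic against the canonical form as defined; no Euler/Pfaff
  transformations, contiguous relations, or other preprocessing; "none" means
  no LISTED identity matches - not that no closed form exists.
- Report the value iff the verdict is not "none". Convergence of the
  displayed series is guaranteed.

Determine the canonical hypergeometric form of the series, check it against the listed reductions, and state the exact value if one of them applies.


Classification (C = 7/4): 1F0 with upper {-10}, lower {-}, argument x = 5. Verdict: terminating at k = 10: the factor (-10)_k kills every later term; summing the 11 survivors is exact. Exact value: 1835008.

Structural cue: t_0 = 7/4 here, and the ratio is unreduced: k^2 + 1 divides both sides (prefactor 7/4).
Ratio: r(k) = 5 * (k-10) / [(k+1)] - rational; roots negated = parameters, x = 5, C = 7/4.


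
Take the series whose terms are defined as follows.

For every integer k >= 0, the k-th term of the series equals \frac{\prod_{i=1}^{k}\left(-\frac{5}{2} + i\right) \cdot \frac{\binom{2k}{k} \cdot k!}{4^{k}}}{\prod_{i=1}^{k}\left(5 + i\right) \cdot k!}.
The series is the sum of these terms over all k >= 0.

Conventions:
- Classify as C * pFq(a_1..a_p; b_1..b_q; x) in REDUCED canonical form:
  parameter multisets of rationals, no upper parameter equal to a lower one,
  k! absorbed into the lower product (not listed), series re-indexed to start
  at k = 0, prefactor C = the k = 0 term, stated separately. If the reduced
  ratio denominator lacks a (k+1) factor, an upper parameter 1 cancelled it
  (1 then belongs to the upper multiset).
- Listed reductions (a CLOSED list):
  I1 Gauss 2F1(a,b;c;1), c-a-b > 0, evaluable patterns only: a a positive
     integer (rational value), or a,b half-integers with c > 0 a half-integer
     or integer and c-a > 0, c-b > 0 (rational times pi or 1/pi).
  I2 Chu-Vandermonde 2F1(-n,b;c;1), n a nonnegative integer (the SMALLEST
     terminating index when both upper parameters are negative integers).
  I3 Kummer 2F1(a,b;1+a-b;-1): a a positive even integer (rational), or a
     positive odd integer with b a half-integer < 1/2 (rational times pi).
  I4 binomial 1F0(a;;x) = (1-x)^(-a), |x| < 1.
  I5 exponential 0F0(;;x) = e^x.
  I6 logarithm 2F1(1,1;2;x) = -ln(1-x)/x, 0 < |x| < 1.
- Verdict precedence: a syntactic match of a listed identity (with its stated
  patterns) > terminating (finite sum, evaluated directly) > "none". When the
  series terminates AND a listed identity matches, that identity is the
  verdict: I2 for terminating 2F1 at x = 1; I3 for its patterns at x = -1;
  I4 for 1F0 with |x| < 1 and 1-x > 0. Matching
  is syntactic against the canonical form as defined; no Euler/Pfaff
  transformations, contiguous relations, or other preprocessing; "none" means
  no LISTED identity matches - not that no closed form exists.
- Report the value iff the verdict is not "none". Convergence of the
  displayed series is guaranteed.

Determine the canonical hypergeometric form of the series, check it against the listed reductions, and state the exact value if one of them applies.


At argument 1: a 2F1 with upper {-\frac{3}{2}, \frac{1}{2}}, lower {6}, scaled by C = 1. Verdict: this is Gauss's theorem I1 (half-integer case) (x = 1; upper {-\frac{3}{2}, \frac{1}{2}} half-integers, c = 6 in the evaluable pattern). Sum: \frac{524288}{189189} / \pi.

Key observation: from the first term 1: C(2k,k) (prefactor 1) equals 4^k (1/2)_k / k!.
Consecutive-term ratio: r(k) = 1 * (k-\frac{3}{2}) (k+\frac{1}{2}) / [(k+6) (k+1)] - poly over poly, x = 1 from leading terms; C = 1 at k = 0.


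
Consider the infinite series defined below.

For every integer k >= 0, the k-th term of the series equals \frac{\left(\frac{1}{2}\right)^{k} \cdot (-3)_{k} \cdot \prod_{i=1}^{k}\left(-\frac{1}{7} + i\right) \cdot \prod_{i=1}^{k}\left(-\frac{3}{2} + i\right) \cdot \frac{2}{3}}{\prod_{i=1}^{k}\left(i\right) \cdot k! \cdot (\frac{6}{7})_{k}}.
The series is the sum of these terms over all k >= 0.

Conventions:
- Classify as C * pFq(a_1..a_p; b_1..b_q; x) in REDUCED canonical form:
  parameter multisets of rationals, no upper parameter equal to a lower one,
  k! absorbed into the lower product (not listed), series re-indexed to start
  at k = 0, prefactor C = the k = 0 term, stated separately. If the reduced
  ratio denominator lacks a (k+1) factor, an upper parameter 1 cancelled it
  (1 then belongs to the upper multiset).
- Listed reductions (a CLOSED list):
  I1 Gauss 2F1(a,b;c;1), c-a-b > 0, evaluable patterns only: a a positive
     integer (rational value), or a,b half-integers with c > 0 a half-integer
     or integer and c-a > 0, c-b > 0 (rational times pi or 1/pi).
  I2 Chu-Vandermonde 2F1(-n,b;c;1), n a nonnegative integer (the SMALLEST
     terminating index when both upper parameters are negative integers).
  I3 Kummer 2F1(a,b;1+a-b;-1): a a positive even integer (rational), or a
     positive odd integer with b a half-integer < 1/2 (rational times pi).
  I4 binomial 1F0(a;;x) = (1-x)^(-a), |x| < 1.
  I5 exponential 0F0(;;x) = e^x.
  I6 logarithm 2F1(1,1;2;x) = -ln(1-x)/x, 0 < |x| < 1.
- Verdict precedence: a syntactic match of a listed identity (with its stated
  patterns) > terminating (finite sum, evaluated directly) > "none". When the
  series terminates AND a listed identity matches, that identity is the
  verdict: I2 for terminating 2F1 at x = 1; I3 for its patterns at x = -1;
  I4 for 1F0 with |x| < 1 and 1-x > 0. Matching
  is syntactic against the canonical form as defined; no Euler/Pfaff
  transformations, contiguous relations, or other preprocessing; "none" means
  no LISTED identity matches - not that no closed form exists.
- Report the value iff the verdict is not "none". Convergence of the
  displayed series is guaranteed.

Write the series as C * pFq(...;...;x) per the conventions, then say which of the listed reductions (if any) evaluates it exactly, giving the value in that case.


At argument \frac{1}{2}: a 2F1 with upper {-3, -\frac{1}{2}}, lower {1}, scaled by C = \frac{2}{3}. Verdict: terminating. (-3)_k vanishes past k = 3, leaving a 4-term sum, computed directly. Sum: \frac{71}{64}.

Key step: with t_0 = \frac{2}{3}, the parameter 6/7 appears in both the upper and lower lists and cancels.
Ratio: r(k) = \frac{1}{2} * (k-3) (k-\frac{1}{2}) / [(k+1) (k+1)] - rational; roots negated = parameters, x = \frac{1}{2}, C = \frac{2}{3}.


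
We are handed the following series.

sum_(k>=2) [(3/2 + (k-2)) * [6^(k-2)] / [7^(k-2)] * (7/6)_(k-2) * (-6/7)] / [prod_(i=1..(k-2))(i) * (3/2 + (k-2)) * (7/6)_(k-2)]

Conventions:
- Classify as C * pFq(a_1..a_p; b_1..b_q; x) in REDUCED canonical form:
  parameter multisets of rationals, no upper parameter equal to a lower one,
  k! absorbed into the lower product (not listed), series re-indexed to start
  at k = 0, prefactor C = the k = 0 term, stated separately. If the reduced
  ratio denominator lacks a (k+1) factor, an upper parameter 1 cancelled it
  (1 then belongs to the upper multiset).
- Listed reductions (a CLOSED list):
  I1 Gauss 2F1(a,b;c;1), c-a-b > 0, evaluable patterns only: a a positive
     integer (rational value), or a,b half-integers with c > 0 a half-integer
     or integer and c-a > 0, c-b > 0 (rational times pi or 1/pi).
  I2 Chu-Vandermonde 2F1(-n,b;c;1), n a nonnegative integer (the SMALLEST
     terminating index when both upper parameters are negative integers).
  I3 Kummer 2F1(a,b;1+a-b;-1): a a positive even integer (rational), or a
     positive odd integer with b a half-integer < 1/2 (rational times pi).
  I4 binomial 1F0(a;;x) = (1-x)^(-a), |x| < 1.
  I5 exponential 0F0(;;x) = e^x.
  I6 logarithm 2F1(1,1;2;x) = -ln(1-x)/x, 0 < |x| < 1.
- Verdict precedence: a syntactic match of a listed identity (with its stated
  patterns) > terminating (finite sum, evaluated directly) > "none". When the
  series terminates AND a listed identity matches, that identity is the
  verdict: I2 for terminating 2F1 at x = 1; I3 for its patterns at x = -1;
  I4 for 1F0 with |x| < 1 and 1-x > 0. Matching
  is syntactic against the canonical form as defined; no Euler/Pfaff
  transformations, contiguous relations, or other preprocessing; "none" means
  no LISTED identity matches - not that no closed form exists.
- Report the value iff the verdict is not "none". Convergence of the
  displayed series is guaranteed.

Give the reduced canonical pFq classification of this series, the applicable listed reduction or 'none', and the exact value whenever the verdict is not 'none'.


This is -6/7 * 0F0(-; -; 6/7) in reduced canonical form. Verdict: this is the exponential series (I5) (the 0F0 exponential series at x = 6/7). Value: (-6/7) * e^(6/7).

The tell: from the first term -6/7: the parameter 7/6 appears in both the upper and lower lists and cancels (alongside the other common factor).
Consecutive-term ratio: r(k) = (6/7) * 1 / [(k+1)] - rational in k, leading ratio (6/7); with t_0 = -6/7, classification follows.


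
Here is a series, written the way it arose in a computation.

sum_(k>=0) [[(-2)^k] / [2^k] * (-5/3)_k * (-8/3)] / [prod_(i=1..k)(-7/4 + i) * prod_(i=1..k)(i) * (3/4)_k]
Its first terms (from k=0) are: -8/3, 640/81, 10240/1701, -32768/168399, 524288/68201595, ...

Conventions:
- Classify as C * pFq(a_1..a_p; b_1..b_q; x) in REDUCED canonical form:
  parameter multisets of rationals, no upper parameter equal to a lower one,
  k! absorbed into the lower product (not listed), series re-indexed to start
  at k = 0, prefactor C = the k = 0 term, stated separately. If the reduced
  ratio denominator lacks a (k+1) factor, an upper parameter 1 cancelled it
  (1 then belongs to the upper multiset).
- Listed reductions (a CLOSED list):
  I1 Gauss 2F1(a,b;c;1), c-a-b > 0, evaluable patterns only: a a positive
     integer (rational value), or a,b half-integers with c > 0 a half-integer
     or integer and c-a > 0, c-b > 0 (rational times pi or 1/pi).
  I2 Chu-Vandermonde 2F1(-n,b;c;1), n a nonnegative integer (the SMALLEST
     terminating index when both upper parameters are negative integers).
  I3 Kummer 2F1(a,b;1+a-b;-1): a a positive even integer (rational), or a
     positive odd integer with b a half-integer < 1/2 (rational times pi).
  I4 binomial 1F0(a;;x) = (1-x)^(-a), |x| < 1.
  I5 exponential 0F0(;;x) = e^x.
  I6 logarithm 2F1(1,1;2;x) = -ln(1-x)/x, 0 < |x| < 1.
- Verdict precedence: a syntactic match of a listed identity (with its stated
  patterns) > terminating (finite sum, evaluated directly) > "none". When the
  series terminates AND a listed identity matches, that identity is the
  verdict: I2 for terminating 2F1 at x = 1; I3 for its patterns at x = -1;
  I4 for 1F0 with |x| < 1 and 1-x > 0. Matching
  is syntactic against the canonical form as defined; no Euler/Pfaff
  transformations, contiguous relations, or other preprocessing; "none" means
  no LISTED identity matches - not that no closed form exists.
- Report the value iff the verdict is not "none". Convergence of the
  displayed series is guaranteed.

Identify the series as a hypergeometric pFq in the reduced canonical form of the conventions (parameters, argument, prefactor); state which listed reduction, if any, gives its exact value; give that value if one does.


The series (x = -1) is 1F2: upper {-5/3}, lower {-3/4, 3/4}, prefactor -8/3. Verdict: none - at argument -1 the multisets {-5/3} ; {-3/4, 3/4} match no listed identity.

Key step: t_0 being -8/3, the two k-th powers (prefactor -8/3) combine into one argument.
Ratio: r(k) = (-1) * (k-5/3) / [(k-3/4) (k+3/4) (k+1)] - rational; roots negated = parameters, x = (-1), C = -8/3.


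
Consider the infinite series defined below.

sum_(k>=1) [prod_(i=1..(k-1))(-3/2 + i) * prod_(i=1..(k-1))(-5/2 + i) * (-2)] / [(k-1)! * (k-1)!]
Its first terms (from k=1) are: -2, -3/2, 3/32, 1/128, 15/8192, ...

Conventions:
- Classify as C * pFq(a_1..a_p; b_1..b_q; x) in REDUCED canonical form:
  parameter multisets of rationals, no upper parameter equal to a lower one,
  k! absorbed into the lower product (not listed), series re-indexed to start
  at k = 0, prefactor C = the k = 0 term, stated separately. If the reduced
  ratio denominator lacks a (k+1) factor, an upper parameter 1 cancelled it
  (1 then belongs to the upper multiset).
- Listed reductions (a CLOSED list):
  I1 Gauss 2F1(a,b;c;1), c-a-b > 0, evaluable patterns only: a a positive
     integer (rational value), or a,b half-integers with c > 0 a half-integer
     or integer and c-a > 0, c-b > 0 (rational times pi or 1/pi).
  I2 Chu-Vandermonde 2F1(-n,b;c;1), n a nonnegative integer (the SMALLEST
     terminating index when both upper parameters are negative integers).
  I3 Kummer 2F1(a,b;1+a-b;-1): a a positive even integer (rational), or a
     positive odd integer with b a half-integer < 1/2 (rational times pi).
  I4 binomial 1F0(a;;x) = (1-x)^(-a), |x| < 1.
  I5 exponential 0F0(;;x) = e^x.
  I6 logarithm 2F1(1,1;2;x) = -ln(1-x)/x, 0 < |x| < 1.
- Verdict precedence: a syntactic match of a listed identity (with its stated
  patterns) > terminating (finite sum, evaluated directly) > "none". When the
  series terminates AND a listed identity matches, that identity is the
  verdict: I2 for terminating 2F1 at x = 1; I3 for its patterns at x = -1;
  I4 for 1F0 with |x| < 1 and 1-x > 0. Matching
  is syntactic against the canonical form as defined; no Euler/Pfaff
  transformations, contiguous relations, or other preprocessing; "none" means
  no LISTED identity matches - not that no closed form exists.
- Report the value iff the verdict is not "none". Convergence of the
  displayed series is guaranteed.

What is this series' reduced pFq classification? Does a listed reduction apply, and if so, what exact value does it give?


At argument 1: a 2F1 with upper {-3/2, -1/2}, lower {1}, scaled by C = -2. Verdict: Gauss's theorem I1 (half-integer case) matches (x = 1; upper {-3/2, -1/2} half-integers, c = 1 in the evaluable pattern). Value: (-32/3) / pi.

Key step: x = 1 and the running product (prefactor -2) telescopes to a rising factorial.
Adjacent-term ratio: r(k) = 1 * (k-3/2) (k-1/2) / [(k+1) (k+1)] - poly over poly, x = 1 from leading terms; C = -2 at k = 0.


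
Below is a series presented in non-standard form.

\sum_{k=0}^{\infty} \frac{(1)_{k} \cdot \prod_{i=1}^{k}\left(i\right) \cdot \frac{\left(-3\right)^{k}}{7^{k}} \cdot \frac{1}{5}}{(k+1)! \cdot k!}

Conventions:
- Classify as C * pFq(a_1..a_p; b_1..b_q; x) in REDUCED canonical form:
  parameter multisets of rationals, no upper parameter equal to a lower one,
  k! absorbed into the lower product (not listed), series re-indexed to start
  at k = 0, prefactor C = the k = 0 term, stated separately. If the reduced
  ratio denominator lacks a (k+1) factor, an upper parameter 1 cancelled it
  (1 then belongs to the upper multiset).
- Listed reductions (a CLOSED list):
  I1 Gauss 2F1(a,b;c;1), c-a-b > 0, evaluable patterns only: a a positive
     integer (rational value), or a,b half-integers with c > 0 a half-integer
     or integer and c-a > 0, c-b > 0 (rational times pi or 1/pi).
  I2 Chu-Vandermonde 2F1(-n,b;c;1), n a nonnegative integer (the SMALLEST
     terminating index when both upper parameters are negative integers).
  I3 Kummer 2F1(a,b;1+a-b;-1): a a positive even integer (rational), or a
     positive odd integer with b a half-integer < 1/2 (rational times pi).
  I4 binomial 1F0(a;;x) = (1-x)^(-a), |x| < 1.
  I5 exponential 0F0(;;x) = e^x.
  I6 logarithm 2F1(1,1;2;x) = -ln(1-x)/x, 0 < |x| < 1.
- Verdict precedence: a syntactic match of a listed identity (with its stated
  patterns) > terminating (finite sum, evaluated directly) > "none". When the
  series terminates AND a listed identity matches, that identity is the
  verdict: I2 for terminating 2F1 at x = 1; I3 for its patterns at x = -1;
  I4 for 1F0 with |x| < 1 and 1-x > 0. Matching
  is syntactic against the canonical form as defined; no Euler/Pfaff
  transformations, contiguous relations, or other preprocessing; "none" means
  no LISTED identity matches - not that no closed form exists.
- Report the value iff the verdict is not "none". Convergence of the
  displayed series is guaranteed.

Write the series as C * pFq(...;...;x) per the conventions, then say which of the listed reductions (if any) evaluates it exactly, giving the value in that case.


The tell: t_0 being \frac{1}{5}, the running product (C = 1/5) telescopes to a rising factorial.
Adjacent-term ratio: r(k) = -\frac{3}{7} * (k+1) (k+1) / [(k+2) (k+1)] ; factor over Q: parameters, x = -\frac{3}{7}, and C = \frac{1}{5}.

Classification (C = \frac{1}{5}): 2F1 with upper {1, 1}, lower {2}, argument x = -\frac{3}{7}. Verdict (x = -\frac{3}{7}): logarithm (I6) applies (the logarithm: parameters (1,1;2), x = -\frac{3}{7}). Its exact value is \frac{7}{15} \cdot \ln\left(\frac{10}{7}\right).


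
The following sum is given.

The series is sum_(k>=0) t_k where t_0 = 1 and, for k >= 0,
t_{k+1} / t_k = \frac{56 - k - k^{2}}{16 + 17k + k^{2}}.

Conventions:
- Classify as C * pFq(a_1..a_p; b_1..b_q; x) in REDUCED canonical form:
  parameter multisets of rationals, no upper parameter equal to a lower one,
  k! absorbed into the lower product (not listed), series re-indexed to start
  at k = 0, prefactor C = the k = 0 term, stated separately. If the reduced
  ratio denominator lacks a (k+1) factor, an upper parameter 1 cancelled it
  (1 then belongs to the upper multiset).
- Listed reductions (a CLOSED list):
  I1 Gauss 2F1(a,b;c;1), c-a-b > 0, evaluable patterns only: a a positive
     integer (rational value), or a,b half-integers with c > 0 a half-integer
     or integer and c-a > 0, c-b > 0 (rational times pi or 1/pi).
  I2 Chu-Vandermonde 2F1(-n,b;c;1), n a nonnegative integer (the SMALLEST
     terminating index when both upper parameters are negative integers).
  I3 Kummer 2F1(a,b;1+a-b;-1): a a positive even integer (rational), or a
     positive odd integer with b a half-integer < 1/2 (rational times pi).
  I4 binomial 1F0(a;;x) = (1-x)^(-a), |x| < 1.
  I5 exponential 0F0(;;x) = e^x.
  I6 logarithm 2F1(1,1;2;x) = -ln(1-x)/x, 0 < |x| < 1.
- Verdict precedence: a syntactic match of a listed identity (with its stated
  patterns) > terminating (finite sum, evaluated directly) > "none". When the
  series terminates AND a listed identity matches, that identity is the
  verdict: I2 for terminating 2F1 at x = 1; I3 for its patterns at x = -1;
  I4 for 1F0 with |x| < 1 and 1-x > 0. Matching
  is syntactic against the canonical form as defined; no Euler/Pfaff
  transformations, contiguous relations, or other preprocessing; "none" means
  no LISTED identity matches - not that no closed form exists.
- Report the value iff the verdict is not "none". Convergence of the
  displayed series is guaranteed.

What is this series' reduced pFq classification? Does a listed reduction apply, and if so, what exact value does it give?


Canonical form: C = 1 times 2F1 with upper {-7, 8}, lower {16}, x = -1. Verdict (x = -1): Kummer (I3) applies (x = -1; c = 16 equals 1+a-b for upper {-7, 8}: listed pattern). Exact value: \frac{39}{2}.

First insight: x = -1 and roots of the ratio polynomials (C = 1, x = -1) are the negated parameters.
Step ratio: r(k) = -1 * (k-7) (k+8) / [(k+16) (k+1)] - rational in k. x = -1; t_0 = 1; negate the roots.


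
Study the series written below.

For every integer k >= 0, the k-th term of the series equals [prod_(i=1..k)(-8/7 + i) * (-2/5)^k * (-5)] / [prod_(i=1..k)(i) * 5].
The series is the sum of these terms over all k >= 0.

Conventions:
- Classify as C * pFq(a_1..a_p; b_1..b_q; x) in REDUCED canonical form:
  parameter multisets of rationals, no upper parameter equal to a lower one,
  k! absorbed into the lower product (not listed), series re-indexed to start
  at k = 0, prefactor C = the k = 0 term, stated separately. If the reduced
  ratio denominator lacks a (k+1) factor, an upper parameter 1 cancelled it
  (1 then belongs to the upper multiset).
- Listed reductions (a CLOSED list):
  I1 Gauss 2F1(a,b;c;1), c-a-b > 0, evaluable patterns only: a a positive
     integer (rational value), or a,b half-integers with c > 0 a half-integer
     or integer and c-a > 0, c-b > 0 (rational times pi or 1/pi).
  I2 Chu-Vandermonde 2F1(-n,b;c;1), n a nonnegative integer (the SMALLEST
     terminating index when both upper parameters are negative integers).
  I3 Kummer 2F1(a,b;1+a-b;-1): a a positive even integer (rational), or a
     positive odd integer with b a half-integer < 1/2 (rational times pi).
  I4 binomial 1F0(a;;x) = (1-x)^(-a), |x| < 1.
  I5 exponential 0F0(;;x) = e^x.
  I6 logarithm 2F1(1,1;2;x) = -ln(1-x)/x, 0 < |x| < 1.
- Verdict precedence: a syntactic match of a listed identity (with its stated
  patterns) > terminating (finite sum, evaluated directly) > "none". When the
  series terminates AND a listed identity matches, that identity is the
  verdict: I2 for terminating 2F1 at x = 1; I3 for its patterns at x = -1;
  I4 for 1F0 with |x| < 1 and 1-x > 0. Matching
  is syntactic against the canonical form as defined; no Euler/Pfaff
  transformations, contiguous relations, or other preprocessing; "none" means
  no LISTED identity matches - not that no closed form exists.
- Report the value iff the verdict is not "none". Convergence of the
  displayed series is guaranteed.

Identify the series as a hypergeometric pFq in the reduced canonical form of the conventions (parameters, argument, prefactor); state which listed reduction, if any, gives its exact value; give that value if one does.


This is -1 * 1F0(-1/7; -; -2/5) in reduced canonical form. Verdict: the I4 binomial reduction fires (the 1F0 binomial series: exponent 1/7, x = -2/5). Exact value: (-1) * (7/5)^(1/7).

Key step: from the first term -1: the constant factors (prefactor -1) combine into one prefactor.
Ratio: r(k) = (-2/5) * (k-1/7) / [(k+1)] ; factor over Q: parameters, x = (-2/5), and C = -1.


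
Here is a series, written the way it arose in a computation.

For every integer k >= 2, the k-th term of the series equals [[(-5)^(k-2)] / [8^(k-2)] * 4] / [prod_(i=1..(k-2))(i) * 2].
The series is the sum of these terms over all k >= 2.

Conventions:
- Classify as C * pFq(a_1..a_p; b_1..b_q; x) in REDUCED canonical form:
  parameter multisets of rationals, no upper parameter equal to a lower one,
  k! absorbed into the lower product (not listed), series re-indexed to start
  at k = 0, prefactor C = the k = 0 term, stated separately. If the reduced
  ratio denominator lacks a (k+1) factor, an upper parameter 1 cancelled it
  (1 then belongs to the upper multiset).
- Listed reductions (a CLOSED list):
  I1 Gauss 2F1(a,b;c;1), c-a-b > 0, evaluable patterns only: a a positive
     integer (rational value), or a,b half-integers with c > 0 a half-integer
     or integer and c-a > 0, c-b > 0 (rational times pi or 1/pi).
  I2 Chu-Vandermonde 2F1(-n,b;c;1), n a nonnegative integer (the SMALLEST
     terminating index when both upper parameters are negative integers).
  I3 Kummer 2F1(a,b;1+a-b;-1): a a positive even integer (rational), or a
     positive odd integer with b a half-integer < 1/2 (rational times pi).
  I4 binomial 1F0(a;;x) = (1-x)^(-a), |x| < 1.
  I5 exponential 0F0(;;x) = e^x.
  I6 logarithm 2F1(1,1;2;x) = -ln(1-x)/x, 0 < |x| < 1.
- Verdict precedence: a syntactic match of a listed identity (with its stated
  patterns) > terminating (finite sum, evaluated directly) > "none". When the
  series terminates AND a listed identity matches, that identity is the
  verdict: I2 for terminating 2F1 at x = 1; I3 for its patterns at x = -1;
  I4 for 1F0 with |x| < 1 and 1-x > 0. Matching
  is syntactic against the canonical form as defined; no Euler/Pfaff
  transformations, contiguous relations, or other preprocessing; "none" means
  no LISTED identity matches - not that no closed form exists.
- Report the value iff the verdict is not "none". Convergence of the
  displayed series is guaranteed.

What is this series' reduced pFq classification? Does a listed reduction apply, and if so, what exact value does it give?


The series (x = -5/8) is 0F0: upper {-}, lower {-}, prefactor 2. Verdict (x = -5/8): the I5 exponential reduction applies (the 0F0 exponential series at x = -5/8). Value: 2 * e^(-5/8).

Key step: from the first term 2: the two geometric factors (prefactor 2) combine into one argument.
Step ratio: r(k) = (-5/8) * 1 / [(k+1)] - rational; roots negated = parameters, x = (-5/8), C = 2.


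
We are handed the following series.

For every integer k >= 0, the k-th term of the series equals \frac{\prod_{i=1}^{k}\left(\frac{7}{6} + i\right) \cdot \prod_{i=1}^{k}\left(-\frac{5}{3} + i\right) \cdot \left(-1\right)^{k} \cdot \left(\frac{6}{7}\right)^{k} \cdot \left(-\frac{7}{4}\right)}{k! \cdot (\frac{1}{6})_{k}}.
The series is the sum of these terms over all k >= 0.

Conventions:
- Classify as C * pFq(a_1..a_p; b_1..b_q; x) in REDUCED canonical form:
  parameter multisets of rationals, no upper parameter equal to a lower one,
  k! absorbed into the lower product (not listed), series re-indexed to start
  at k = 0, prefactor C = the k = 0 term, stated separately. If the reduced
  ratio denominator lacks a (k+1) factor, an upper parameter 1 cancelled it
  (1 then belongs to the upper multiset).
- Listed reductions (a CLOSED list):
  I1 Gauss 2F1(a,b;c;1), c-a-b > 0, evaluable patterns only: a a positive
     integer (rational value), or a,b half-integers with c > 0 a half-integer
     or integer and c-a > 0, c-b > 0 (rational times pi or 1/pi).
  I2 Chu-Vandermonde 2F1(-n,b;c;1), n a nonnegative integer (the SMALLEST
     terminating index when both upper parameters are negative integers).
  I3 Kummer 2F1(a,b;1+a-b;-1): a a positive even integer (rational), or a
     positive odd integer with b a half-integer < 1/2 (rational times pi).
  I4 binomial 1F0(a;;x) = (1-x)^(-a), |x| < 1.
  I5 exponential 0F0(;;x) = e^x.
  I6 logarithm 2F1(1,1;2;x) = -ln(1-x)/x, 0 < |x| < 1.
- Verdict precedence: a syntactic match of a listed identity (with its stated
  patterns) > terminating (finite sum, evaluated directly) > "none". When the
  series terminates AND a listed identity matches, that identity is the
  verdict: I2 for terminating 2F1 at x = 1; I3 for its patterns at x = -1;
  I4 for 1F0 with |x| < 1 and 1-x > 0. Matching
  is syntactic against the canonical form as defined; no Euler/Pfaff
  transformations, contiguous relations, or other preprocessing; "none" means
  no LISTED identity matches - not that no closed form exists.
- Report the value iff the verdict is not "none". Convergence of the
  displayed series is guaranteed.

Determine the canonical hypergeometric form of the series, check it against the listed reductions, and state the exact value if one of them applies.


x = -\frac{6}{7} here; the reduced form reads 2F1, upper {-\frac{2}{3}, \frac{13}{6}}, lower {\frac{1}{6}}, C = -\frac{7}{4}. Verdict: none. A 2F1 with upper {-\frac{2}{3}, \frac{13}{6}} fits none of I1-I6 at x = -\frac{6}{7}; the sum runs forever.

Structural cue: x = -\frac{6}{7} and the running product (C = -7/4) telescopes to a rising factorial.
Step ratio: r(k) = -\frac{6}{7} * (k-\frac{2}{3}) (k+\frac{13}{6}) / [(k+\frac{1}{6}) (k+1)] - rational in k, leading ratio -\frac{6}{7}; with t_0 = -\frac{7}{4}, classification follows.
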